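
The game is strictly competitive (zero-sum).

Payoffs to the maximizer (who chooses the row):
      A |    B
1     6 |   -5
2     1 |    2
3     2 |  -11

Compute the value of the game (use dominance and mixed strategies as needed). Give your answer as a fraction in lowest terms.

17/12

Row 3 is strictly dominated by row 1, so the maximizer never plays it.
The remaining 2×2 game on (1, 2) × (A, B) has no saddle point. Let the maximizer play 1 with probability p; indifference gives 6p + (1−p) = −5p + 2(1−p), so p = 1/12.
Similarly the minimizer's optimal q on A is 7/12, and the value is 6·(7/12) + (-5)·(5/12) = 17/12.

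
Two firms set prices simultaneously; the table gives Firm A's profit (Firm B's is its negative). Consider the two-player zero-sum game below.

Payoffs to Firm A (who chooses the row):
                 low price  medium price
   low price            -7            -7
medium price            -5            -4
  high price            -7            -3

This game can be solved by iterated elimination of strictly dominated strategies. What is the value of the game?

-5

Row low price is strictly dominated by row medium price (-5>-7, -4>-7); eliminate low price.
Column medium price is strictly dominated by low price for Firm B (-5<-4, -7<-3); eliminate medium price.
Row high price is strictly dominated by row medium price (-5>-7); eliminate high price.
Only (medium price, low price) remains, with payoff -5.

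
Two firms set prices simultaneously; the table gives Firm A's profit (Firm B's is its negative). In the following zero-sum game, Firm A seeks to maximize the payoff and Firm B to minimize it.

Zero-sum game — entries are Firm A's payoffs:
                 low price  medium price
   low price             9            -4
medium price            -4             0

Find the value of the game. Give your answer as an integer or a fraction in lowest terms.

-16/17

Row minima are -4 and -4, so Firm A's maximin is -4; column maxima are 9 and 0, so Firm B's minimax is 0. These differ, so the equilibrium is in mixed strategies.
Let Firm A play low price with probability p. Firm B is indifferent when 9p − 4(1−p) = −4p, giving p = 4/17.
Let Firm B play low price with probability q. Firm A is indifferent when 9q − 4(1−q) = −4q, giving q = 4/17.
The value is 9·(4/17) + (-4)·(13/17) = -16/17.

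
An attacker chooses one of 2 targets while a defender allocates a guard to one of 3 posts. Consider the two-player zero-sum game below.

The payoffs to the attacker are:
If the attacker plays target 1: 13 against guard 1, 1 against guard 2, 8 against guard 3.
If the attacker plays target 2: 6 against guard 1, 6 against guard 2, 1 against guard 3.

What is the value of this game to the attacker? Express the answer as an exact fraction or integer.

Column guard 1 is strictly dominated by guard 3 for the defender (it gives the attacker more in every row).
The remaining 2×2 game on (target 1, target 2) × (guard 2, guard 3) has no saddle point. Let the attacker play target 1 with probability p; indifference gives p + 6(1−p) = 8p + (1−p), so p = 5/12.
Similarly the defender's optimal q on guard 2 is 7/12, and the value is 1·(7/12) + (8)·(5/12) = 47/12.

47/12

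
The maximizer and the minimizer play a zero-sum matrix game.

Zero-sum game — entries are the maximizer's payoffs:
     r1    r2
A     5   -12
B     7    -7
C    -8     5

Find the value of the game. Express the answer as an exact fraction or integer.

-7/9

Row A is strictly dominated by row B, so the maximizer never plays it.
The remaining 2×2 game on (B, C) × (r1, r2) has no saddle point. Let the maximizer play B with probability p; indifference gives 7p − 8(1−p) = −7p + 5(1−p), so p = 13/27.
Similarly the minimizer's optimal q on r1 is 4/9, and the value is 7·(4/9) + (-7)·(5/9) = -7/9.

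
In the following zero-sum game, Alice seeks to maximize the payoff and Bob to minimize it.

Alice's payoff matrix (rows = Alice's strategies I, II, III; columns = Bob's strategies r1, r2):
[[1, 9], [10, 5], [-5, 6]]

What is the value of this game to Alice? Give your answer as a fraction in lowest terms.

Row III is strictly dominated by row I, so Alice never plays it.
The remaining 2×2 game on (I, II) × (r1, r2) has no saddle point. Let Alice play I with probability p; indifference gives p + 10(1−p) = 9p + 5(1−p), so p = 5/13.
Similarly Bob's optimal q on r1 is 4/13, and the value is 1·(4/13) + (9)·(9/13) = 85/13.

85/13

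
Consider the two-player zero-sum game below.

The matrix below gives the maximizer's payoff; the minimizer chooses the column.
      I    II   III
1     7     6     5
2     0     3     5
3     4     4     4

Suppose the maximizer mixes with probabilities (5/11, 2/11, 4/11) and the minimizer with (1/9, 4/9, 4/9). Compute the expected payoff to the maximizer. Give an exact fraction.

463/99

Against (1/9, 4/9, 4/9), each row's expected payoff is 1: 17/3; 2: 32/9; 3: 4.
Taking the (5/11, 2/11, 4/11)-weighted average: (5/11)·(17/3) + (2/11)·(32/9) + (4/11)·(4) = 463/99.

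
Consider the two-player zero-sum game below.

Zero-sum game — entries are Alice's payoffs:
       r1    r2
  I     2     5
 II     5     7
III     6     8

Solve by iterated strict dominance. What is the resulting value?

6

Column r2 is strictly dominated by r1 for Bob (2<5, 5<7, 6<8); eliminate r2.
Row II is strictly dominated by row III (6>5); eliminate II.
Row I is strictly dominated by row III (6>2); eliminate I.
Only (III, r1) remains, with payoff 6.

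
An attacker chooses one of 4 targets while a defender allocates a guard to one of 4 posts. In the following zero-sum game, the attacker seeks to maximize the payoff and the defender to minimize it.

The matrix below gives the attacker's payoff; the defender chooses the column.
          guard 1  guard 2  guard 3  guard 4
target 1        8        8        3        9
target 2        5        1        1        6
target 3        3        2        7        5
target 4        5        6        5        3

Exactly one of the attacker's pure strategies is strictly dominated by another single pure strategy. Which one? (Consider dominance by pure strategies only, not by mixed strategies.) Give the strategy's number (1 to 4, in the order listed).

2

Compare target 2 with target 1: 8 > 5, 8 > 1, 3 > 1, 9 > 6.
So target 1 strictly dominates target 2 for the attacker; target 2 is strictly dominated.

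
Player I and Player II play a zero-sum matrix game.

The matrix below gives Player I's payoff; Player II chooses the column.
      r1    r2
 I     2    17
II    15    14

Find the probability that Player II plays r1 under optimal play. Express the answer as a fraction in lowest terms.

3/16

Row minima are 2 and 14, so Player I's maximin is 14; column maxima are 15 and 17, so Player II's minimax is 15. These differ, so the equilibrium is in mixed strategies.
Let Player II play r1 with probability q. Player I is indifferent when 2q + 17(1−q) = 15q + 14(1−q), giving q = 3/16.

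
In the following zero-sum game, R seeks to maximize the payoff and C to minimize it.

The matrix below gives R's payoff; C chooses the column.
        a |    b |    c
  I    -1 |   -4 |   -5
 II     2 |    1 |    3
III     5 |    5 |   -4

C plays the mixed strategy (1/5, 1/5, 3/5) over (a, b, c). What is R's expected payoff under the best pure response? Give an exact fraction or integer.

I: (-1)·(1/5) + (-4)·(1/5) + (-5)·(3/5) = -4.
II: (2)·(1/5) + (1)·(1/5) + (3)·(3/5) = 12/5.
III: (5)·(1/5) + (5)·(1/5) + (-4)·(3/5) = -2/5.
The best pure response is II with expected payoff 12/5.

12/5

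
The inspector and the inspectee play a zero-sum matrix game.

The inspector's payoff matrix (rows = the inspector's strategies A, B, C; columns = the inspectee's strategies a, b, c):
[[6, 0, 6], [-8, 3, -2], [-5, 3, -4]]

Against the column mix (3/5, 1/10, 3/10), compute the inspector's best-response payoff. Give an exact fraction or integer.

27/5

A: (6)·(3/5) + (0)·(1/10) + (6)·(3/10) = 27/5.
B: (-8)·(3/5) + (3)·(1/10) + (-2)·(3/10) = -51/10.
C: (-5)·(3/5) + (3)·(1/10) + (-4)·(3/10) = -39/10.
The best pure response is A with expected payoff 27/5.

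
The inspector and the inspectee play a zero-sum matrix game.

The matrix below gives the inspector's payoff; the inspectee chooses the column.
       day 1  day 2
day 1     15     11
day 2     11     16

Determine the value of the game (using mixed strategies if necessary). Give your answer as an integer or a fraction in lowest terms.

119/9

Row minima are 11 and 11, so the inspector's maximin is 11; column maxima are 15 and 16, so the inspectee's minimax is 15. These differ, so the equilibrium is in mixed strategies.
Let the inspector play day 1 with probability p. The inspectee is indifferent when 15p + 11(1−p) = 11p + 16(1−p), giving p = 5/9.
Let the inspectee play day 1 with probability q. The inspector is indifferent when 15q + 11(1−q) = 11q + 16(1−q), giving q = 5/9.
The value is 15·(5/9) + (11)·(4/9) = 119/9.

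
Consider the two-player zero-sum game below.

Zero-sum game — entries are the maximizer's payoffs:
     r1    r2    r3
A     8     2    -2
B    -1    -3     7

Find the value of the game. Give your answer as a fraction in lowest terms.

4/7

Column r1 is strictly dominated by r2 for the minimizer (it gives the maximizer more in every row).
The remaining 2×2 game on (A, B) × (r2, r3) has no saddle point. Let the maximizer play A with probability p; indifference gives 2p − 3(1−p) = −2p + 7(1−p), so p = 5/7.
Similarly the minimizer's optimal q on r2 is 9/14, and the value is 2·(9/14) + (-2)·(5/14) = 4/7.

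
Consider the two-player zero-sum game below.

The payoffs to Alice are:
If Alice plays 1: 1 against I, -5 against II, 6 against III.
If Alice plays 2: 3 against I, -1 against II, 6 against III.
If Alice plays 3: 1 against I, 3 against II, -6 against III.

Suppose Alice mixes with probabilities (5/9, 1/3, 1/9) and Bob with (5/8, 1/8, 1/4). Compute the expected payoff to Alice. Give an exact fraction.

Against (5/8, 1/8, 1/4), each row's expected payoff is 1: 3/2; 2: 13/4; 3: -1/2.
Taking the (5/9, 1/3, 1/9)-weighted average: (5/9)·(3/2) + (1/3)·(13/4) + (1/9)·(-1/2) = 67/36.

67/36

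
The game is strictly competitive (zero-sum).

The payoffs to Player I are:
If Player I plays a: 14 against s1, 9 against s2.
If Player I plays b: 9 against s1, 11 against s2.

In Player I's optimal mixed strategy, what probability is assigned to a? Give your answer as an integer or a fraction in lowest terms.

2/7

Row minima are 9 and 9, so Player I's maximin is 9; column maxima are 14 and 11, so Player II's minimax is 11. These differ, so the equilibrium is in mixed strategies.
Let Player I play a with probability p. Player II is indifferent when 14p + 9(1−p) = 9p + 11(1−p), giving p = 2/7.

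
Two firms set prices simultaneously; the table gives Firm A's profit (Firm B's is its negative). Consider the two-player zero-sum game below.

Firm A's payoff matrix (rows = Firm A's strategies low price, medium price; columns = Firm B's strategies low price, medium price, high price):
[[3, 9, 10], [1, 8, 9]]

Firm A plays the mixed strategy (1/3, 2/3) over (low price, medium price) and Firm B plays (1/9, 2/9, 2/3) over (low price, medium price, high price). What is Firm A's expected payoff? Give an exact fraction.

Against (1/9, 2/9, 2/3), each row's expected payoff is low price: 9; medium price: 71/9.
Taking the (1/3, 2/3)-weighted average: (1/3)·(9) + (2/3)·(71/9) = 223/27.

223/27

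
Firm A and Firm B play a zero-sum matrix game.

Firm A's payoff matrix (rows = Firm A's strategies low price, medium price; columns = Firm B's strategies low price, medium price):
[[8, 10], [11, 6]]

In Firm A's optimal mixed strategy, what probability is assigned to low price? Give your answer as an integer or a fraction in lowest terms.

Row minima are 8 and 6, so Firm A's maximin is 8; column maxima are 11 and 10, so Firm B's minimax is 10. These differ, so the equilibrium is in mixed strategies.
Let Firm A play low price with probability p. Firm B is indifferent when 8p + 11(1−p) = 10p + 6(1−p), giving p = 5/7.

5/7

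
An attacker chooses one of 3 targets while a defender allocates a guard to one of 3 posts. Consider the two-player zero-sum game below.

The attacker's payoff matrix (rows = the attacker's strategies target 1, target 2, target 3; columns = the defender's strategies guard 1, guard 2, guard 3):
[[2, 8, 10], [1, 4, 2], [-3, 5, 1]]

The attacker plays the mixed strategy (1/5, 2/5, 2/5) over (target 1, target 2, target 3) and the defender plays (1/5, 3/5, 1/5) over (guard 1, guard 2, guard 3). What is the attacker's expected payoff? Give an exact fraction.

Against (1/5, 3/5, 1/5), each row's expected payoff is target 1: 36/5; target 2: 3; target 3: 13/5.
Taking the (1/5, 2/5, 2/5)-weighted average: (1/5)·(36/5) + (2/5)·(3) + (2/5)·(13/5) = 92/25.

92/25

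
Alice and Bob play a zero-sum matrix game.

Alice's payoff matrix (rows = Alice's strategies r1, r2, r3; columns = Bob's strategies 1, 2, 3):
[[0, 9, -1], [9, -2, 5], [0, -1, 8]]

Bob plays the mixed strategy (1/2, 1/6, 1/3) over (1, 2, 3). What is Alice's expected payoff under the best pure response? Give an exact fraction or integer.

r1: (0)·(1/2) + (9)·(1/6) + (-1)·(1/3) = 7/6.
r2: (9)·(1/2) + (-2)·(1/6) + (5)·(1/3) = 35/6.
r3: (0)·(1/2) + (-1)·(1/6) + (8)·(1/3) = 5/2.
The best pure response is r2 with expected payoff 35/6.

35/6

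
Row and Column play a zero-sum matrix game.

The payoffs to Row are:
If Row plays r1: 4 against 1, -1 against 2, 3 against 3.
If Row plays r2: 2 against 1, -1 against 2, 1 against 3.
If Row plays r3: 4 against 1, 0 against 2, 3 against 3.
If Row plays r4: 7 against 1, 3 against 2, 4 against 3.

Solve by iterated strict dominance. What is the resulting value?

Row r2 is strictly dominated by row r3 (4>2, 0>-1, 3>1); eliminate r2.
Column 3 is strictly dominated by 2 for Column (-1<3, 0<3, 3<4); eliminate 3.
Column 1 is strictly dominated by 2 for Column (-1<4, 0<4, 3<7); eliminate 1.
Row r3 is strictly dominated by row r4 (3>0); eliminate r3.
Row r1 is strictly dominated by row r4 (3>-1); eliminate r1.
Only (r4, 2) remains, with payoff 3.

3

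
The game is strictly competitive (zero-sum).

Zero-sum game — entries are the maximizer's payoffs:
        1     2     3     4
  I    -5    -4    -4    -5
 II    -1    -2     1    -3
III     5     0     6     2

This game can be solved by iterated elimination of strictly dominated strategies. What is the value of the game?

Column 3 is strictly dominated by 1 for the minimizer (-5<-4, -1<1, 5<6); eliminate 3.
Row I is strictly dominated by row II (-1>-5, -2>-4, -3>-5); eliminate I.
Row II is strictly dominated by row III (5>-1, 0>-2, 2>-3); eliminate II.
Column 1 is strictly dominated by 2 for the minimizer (0<5); eliminate 1.
Column 4 is strictly dominated by 2 for the minimizer (0<2); eliminate 4.
Only (III, 2) remains, with payoff 0.

0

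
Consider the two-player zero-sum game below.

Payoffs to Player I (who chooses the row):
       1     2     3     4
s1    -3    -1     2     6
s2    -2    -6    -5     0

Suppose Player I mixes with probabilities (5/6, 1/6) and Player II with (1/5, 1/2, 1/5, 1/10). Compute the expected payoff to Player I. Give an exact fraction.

-49/60

Against (1/5, 1/2, 1/5, 1/10), each row's expected payoff is s1: -1/10; s2: -22/5.
Taking the (5/6, 1/6)-weighted average: (5/6)·(-1/10) + (1/6)·(-22/5) = -49/60.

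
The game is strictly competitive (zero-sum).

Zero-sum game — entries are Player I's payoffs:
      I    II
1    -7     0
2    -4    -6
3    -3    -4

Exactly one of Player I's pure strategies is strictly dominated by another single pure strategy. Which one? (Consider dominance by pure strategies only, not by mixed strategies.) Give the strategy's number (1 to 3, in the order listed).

2

Compare 2 with 3: -3 > -4, -4 > -6.
So 3 strictly dominates 2 for Player I; 2 is strictly dominated.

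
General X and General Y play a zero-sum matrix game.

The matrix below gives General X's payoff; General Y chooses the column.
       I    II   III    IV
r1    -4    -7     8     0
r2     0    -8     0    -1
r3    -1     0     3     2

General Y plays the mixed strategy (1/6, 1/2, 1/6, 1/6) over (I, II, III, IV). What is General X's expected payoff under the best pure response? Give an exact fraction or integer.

2/3

r1: (-4)·(1/6) + (-7)·(1/2) + (8)·(1/6) + (0)·(1/6) = -17/6.
r2: (0)·(1/6) + (-8)·(1/2) + (0)·(1/6) + (-1)·(1/6) = -25/6.
r3: (-1)·(1/6) + (0)·(1/2) + (3)·(1/6) + (2)·(1/6) = 2/3.
The best pure response is r3 with expected payoff 2/3.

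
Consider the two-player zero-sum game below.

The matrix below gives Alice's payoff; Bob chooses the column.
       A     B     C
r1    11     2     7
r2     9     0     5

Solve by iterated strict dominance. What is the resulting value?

Column C is strictly dominated by B for Bob (2<7, 0<5); eliminate C.
Column A is strictly dominated by B for Bob (2<11, 0<9); eliminate A.
Row r2 is strictly dominated by row r1 (2>0); eliminate r2.
Only (r1, B) remains, with payoff 2.

2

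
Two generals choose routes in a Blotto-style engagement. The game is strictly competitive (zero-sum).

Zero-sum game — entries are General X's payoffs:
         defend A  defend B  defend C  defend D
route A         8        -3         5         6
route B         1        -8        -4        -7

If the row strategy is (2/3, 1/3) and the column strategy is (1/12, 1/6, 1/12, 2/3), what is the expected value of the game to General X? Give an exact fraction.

Against (1/12, 1/6, 1/12, 2/3), each row's expected payoff is route A: 55/12; route B: -25/4.
Taking the (2/3, 1/3)-weighted average: (2/3)·(55/12) + (1/3)·(-25/4) = 35/36.

35/36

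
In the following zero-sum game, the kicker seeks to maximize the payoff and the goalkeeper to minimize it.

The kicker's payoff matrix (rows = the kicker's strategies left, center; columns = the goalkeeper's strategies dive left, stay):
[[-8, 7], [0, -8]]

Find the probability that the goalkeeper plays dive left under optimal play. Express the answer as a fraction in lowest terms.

15/23

Row minima are -8 and -8, so the kicker's maximin is -8; column maxima are 0 and 7, so the goalkeeper's minimax is 0. These differ, so the equilibrium is in mixed strategies.
Let the goalkeeper play dive left with probability q. The kicker is indifferent when −8q + 7(1−q) = −8(1−q), giving q = 15/23.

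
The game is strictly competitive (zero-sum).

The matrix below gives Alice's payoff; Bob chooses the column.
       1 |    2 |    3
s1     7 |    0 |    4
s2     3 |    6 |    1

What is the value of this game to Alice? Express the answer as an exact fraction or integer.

8/3

Column 1 is strictly dominated by 3 for Bob (it gives Alice more in every row).
The remaining 2×2 game on (s1, s2) × (2, 3) has no saddle point. Let Alice play s1 with probability p; indifference gives 6(1−p) = 4p + (1−p), so p = 5/9.
Similarly Bob's optimal q on 2 is 1/3, and the value is 0·(1/3) + (4)·(2/3) = 8/3.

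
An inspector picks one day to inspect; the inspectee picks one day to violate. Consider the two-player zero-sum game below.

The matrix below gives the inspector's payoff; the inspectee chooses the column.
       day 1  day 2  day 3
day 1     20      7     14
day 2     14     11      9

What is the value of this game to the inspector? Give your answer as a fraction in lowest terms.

91/9

Column day 1 is strictly dominated by day 3 for the inspectee (it gives the inspector more in every row).
The remaining 2×2 game on (day 1, day 2) × (day 2, day 3) has no saddle point. Let the inspector play day 1 with probability p; indifference gives 7p + 11(1−p) = 14p + 9(1−p), so p = 2/9.
Similarly the inspectee's optimal q on day 2 is 5/9, and the value is 7·(5/9) + (14)·(4/9) = 91/9.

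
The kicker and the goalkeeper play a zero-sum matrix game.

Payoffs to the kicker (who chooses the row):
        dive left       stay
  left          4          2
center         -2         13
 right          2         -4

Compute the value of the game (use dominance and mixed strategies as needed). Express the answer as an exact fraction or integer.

56/17

Row right is strictly dominated by row left, so the kicker never plays it.
The remaining 2×2 game on (left, center) × (dive left, stay) has no saddle point. Let the kicker play left with probability p; indifference gives 4p − 2(1−p) = 2p + 13(1−p), so p = 15/17.
Similarly the goalkeeper's optimal q on dive left is 11/17, and the value is 4·(11/17) + (2)·(6/17) = 56/17.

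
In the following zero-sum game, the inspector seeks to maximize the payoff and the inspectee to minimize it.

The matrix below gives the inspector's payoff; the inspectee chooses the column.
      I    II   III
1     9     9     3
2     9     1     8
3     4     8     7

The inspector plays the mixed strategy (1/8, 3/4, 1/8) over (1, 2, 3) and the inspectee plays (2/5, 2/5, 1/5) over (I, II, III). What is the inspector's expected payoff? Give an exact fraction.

Against (2/5, 2/5, 1/5), each row's expected payoff is 1: 39/5; 2: 28/5; 3: 31/5.
Taking the (1/8, 3/4, 1/8)-weighted average: (1/8)·(39/5) + (3/4)·(28/5) + (1/8)·(31/5) = 119/20.

119/20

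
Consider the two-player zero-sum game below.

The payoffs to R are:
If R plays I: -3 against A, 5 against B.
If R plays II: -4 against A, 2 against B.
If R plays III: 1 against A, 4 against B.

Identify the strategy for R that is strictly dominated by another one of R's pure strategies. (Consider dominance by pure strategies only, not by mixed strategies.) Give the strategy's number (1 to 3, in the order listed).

2

Compare II with I: -3 > -4, 5 > 2.
So I strictly dominates II for R; II is strictly dominated.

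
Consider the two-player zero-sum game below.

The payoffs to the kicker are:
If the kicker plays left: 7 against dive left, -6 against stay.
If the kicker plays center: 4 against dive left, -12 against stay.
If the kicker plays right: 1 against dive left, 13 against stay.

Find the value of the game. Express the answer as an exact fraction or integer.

97/25

Row center is strictly dominated by row left, so the kicker never plays it.
The remaining 2×2 game on (left, right) × (dive left, stay) has no saddle point. Let the kicker play left with probability p; indifference gives 7p + (1−p) = −6p + 13(1−p), so p = 12/25.
Similarly the goalkeeper's optimal q on dive left is 19/25, and the value is 7·(19/25) + (-6)·(6/25) = 97/25.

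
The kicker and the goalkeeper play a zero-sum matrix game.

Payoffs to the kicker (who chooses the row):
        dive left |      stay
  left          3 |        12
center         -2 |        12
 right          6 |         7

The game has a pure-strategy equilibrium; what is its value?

6

Row minima: 3, -2, 6 → the kicker's maximin is 6.
Column maxima: 6, 12 → the goalkeeper's minimax is 6.
They coincide at (right, dive left), so the value is 6.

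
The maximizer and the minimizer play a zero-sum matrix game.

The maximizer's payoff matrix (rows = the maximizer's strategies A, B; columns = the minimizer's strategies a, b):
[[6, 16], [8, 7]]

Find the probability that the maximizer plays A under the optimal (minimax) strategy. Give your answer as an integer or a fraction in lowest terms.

Row minima are 6 and 7, so the maximizer's maximin is 7; column maxima are 8 and 16, so the minimizer's minimax is 8. These differ, so the equilibrium is in mixed strategies.
Let the maximizer play A with probability p. The minimizer is indifferent when 6p + 8(1−p) = 16p + 7(1−p), giving p = 1/11.

1/11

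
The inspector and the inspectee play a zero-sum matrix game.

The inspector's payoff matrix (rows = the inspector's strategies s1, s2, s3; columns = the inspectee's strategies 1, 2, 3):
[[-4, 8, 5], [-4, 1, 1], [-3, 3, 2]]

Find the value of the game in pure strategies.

Row minima: -4, -4, -3 → the inspector's maximin is -3.
Column maxima: -3, 8, 5 → the inspectee's minimax is -3.
They coincide at (s3, 1), so the value is -3.

-3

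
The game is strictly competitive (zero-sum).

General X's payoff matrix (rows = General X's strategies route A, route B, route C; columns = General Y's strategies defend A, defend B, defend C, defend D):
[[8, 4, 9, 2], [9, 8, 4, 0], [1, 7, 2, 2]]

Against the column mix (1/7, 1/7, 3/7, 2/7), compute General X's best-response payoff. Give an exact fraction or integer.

route A: (8)·(1/7) + (4)·(1/7) + (9)·(3/7) + (2)·(2/7) = 43/7.
route B: (9)·(1/7) + (8)·(1/7) + (4)·(3/7) + (0)·(2/7) = 29/7.
route C: (1)·(1/7) + (7)·(1/7) + (2)·(3/7) + (2)·(2/7) = 18/7.
The best pure response is route A with expected payoff 43/7.

43/7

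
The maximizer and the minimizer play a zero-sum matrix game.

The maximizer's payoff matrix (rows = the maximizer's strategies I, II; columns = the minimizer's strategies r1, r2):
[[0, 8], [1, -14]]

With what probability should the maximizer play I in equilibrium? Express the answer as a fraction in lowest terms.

Row minima are 0 and -14, so the maximizer's maximin is 0; column maxima are 1 and 8, so the minimizer's minimax is 1. These differ, so the equilibrium is in mixed strategies.
Let the maximizer play I with probability p. The minimizer is indifferent when (1−p) = 8p − 14(1−p), giving p = 15/23.

15/23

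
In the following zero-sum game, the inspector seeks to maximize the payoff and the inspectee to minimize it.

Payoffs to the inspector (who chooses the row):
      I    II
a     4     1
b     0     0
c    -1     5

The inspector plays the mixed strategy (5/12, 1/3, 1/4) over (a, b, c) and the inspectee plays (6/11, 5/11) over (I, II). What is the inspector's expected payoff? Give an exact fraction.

101/66

Against (6/11, 5/11), each row's expected payoff is a: 29/11; b: 0; c: 19/11.
Taking the (5/12, 1/3, 1/4)-weighted average: (5/12)·(29/11) + (1/3)·(0) + (1/4)·(19/11) = 101/66.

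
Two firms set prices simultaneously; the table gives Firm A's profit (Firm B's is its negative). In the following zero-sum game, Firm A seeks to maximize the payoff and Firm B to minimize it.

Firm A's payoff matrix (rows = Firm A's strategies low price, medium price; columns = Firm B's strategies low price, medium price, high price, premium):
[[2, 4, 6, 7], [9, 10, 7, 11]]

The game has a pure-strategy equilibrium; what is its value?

7

Row minima: 2, 7 → Firm A's maximin is 7.
Column maxima: 9, 10, 7, 11 → Firm B's minimax is 7.
They coincide at (medium price, high price), so the value is 7.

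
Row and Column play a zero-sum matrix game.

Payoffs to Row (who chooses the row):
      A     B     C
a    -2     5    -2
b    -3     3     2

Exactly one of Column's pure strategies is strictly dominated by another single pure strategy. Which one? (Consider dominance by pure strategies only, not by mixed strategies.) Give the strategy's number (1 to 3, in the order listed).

Column prefers columns that give Row less. Compare B with A: -2 < 5, -3 < 3.
So A strictly dominates B for Column; B is strictly dominated.

2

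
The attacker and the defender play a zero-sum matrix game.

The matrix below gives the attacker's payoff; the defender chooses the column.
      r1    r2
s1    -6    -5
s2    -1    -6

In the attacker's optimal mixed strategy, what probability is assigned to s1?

5/6

Row minima are -6 and -6, so the attacker's maximin is -6; column maxima are -1 and -5, so the defender's minimax is -5. These differ, so the equilibrium is in mixed strategies.
Let the attacker play s1 with probability p. The defender is indifferent when −6p − (1−p) = −5p − 6(1−p), giving p = 5/6.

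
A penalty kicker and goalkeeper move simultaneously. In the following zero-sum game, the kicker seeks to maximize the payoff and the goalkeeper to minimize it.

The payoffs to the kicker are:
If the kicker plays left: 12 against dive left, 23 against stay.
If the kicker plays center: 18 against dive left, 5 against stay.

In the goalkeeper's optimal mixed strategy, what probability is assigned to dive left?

3/4

Row minima are 12 and 5, so the kicker's maximin is 12; column maxima are 18 and 23, so the goalkeeper's minimax is 18. These differ, so the equilibrium is in mixed strategies.
Let the goalkeeper play dive left with probability q. The kicker is indifferent when 12q + 23(1−q) = 18q + 5(1−q), giving q = 3/4.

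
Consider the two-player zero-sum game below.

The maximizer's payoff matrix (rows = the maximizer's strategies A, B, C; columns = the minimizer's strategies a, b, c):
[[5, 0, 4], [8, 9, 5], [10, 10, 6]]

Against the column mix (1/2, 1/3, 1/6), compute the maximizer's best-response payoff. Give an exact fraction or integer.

28/3

A: (5)·(1/2) + (0)·(1/3) + (4)·(1/6) = 19/6.
B: (8)·(1/2) + (9)·(1/3) + (5)·(1/6) = 47/6.
C: (10)·(1/2) + (10)·(1/3) + (6)·(1/6) = 28/3.
The best pure response is C with expected payoff 28/3.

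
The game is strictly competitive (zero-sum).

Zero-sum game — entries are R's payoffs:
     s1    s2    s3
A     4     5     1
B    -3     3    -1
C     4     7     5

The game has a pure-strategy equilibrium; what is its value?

4

Row minima: 1, -3, 4 → R's maximin is 4.
Column maxima: 4, 7, 5 → C's minimax is 4.
They coincide at (C, s1), so the value is 4.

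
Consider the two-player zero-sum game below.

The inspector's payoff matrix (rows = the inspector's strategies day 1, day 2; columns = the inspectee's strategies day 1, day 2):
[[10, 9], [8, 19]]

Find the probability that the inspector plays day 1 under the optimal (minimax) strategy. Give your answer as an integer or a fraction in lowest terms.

11/12

Row minima are 9 and 8, so the inspector's maximin is 9; column maxima are 10 and 19, so the inspectee's minimax is 10. These differ, so the equilibrium is in mixed strategies.
Let the inspector play day 1 with probability p. The inspectee is indifferent when 10p + 8(1−p) = 9p + 19(1−p), giving p = 11/12.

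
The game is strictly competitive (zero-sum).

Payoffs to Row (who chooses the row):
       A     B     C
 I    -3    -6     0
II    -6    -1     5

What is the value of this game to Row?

-33/8

Column C is strictly dominated by B for Column (it gives Row more in every row).
The remaining 2×2 game on (I, II) × (A, B) has no saddle point. Let Row play I with probability p; indifference gives −3p − 6(1−p) = −6p − (1−p), so p = 5/8.
Similarly Column's optimal q on A is 5/8, and the value is -3·(5/8) + (-6)·(3/8) = -33/8.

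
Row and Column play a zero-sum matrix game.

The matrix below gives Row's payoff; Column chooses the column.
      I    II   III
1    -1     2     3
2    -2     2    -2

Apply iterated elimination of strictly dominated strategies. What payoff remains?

Column II is strictly dominated by I for Column (-1<2, -2<2); eliminate II.
Row 2 is strictly dominated by row 1 (-1>-2, 3>-2); eliminate 2.
Column III is strictly dominated by I for Column (-1<3); eliminate III.
Only (1, I) remains, with payoff -1.

-1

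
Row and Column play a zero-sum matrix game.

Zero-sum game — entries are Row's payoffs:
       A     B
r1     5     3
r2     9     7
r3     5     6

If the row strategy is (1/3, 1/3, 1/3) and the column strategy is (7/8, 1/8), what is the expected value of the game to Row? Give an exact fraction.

Against (7/8, 1/8), each row's expected payoff is r1: 19/4; r2: 35/4; r3: 41/8.
Taking the (1/3, 1/3, 1/3)-weighted average: (1/3)·(19/4) + (1/3)·(35/4) + (1/3)·(41/8) = 149/24.

149/24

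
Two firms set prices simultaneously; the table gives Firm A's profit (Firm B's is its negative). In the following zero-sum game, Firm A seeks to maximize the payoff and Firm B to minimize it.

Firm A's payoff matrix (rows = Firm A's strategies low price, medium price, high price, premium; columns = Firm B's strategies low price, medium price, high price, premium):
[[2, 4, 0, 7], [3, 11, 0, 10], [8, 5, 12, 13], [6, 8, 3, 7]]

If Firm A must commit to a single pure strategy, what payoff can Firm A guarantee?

5

The worst-case payoff for each row is low price: 0, medium price: 0, high price: 5, premium: 3.
The best of these is 5.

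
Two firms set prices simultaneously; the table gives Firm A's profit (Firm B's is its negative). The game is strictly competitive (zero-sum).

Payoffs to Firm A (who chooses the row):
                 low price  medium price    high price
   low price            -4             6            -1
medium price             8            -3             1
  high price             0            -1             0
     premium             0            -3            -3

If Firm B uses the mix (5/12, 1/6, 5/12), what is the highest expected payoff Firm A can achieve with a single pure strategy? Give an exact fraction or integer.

low price: (-4)·(5/12) + (6)·(1/6) + (-1)·(5/12) = -13/12.
medium price: (8)·(5/12) + (-3)·(1/6) + (1)·(5/12) = 13/4.
high price: (0)·(5/12) + (-1)·(1/6) + (0)·(5/12) = -1/6.
premium: (0)·(5/12) + (-3)·(1/6) + (-3)·(5/12) = -7/4.
The best pure response is medium price with expected payoff 13/4.

13/4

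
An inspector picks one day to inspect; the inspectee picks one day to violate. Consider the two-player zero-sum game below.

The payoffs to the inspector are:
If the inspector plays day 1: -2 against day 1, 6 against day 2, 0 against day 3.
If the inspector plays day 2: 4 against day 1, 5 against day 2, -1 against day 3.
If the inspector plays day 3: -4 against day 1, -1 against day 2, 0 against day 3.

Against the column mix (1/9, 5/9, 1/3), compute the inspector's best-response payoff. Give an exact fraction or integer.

day 1: (-2)·(1/9) + (6)·(5/9) + (0)·(1/3) = 28/9.
day 2: (4)·(1/9) + (5)·(5/9) + (-1)·(1/3) = 26/9.
day 3: (-4)·(1/9) + (-1)·(5/9) + (0)·(1/3) = -1.
The best pure response is day 1 with expected payoff 28/9.

28/9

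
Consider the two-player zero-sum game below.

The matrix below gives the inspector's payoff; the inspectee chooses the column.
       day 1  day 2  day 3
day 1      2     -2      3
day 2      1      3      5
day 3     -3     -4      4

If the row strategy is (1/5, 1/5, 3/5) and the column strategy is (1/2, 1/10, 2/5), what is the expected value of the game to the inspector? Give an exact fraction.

39/50

Against (1/2, 1/10, 2/5), each row's expected payoff is day 1: 2; day 2: 14/5; day 3: -3/10.
Taking the (1/5, 1/5, 3/5)-weighted average: (1/5)·(2) + (1/5)·(14/5) + (3/5)·(-3/10) = 39/50.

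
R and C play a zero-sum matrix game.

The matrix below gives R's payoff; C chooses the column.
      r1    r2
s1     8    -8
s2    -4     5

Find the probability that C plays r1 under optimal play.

Row minima are -8 and -4, so R's maximin is -4; column maxima are 8 and 5, so C's minimax is 5. These differ, so the equilibrium is in mixed strategies.
Let C play r1 with probability q. R is indifferent when 8q − 8(1−q) = −4q + 5(1−q), giving q = 13/25.

13/25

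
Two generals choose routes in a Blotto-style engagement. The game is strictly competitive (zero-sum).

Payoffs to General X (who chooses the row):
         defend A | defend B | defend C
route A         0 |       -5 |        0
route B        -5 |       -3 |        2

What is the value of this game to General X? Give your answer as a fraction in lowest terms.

-25/7

Column defend C is strictly dominated by defend B for General Y (it gives General X more in every row).
The remaining 2×2 game on (route A, route B) × (defend A, defend B) has no saddle point. Let General X play route A with probability p; indifference gives −5(1−p) = −5p − 3(1−p), so p = 2/7.
Similarly General Y's optimal q on defend A is 2/7, and the value is 0·(2/7) + (-5)·(5/7) = -25/7.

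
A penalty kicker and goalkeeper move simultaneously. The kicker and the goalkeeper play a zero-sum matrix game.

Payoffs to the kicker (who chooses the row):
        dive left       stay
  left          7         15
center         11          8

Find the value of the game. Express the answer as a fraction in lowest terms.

Row minima are 7 and 8, so the kicker's maximin is 8; column maxima are 11 and 15, so the goalkeeper's minimax is 11. These differ, so the equilibrium is in mixed strategies.
Let the kicker play left with probability p. The goalkeeper is indifferent when 7p + 11(1−p) = 15p + 8(1−p), giving p = 3/11.
Let the goalkeeper play dive left with probability q. The kicker is indifferent when 7q + 15(1−q) = 11q + 8(1−q), giving q = 7/11.
The value is 7·(7/11) + (15)·(4/11) = 109/11.

109/11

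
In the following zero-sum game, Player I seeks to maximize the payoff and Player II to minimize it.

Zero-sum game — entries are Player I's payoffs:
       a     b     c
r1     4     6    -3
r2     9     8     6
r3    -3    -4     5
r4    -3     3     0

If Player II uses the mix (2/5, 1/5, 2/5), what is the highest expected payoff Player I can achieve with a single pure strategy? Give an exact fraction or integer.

r1: (4)·(2/5) + (6)·(1/5) + (-3)·(2/5) = 8/5.
r2: (9)·(2/5) + (8)·(1/5) + (6)·(2/5) = 38/5.
r3: (-3)·(2/5) + (-4)·(1/5) + (5)·(2/5) = 0.
r4: (-3)·(2/5) + (3)·(1/5) + (0)·(2/5) = -3/5.
The best pure response is r2 with expected payoff 38/5.

38/5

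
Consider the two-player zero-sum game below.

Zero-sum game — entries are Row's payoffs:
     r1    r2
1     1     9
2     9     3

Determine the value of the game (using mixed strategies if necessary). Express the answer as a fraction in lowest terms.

39/7

Row minima are 1 and 3, so Row's maximin is 3; column maxima are 9 and 9, so Column's minimax is 9. These differ, so the equilibrium is in mixed strategies.
Let Row play 1 with probability p. Column is indifferent when p + 9(1−p) = 9p + 3(1−p), giving p = 3/7.
Let Column play r1 with probability q. Row is indifferent when q + 9(1−q) = 9q + 3(1−q), giving q = 3/7.
The value is 1·(3/7) + (9)·(4/7) = 39/7.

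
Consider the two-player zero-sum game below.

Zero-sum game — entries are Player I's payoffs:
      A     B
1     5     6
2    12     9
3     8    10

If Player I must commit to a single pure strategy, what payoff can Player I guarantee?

9

The worst-case payoff for each row is 1: 5, 2: 9, 3: 8.
The best of these is 9.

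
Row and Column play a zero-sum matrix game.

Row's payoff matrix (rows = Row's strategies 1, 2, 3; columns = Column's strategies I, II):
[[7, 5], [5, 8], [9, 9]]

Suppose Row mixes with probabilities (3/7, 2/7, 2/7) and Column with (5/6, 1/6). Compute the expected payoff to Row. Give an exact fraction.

7

Against (5/6, 1/6), each row's expected payoff is 1: 20/3; 2: 11/2; 3: 9.
Taking the (3/7, 2/7, 2/7)-weighted average: (3/7)·(20/3) + (2/7)·(11/2) + (2/7)·(9) = 7.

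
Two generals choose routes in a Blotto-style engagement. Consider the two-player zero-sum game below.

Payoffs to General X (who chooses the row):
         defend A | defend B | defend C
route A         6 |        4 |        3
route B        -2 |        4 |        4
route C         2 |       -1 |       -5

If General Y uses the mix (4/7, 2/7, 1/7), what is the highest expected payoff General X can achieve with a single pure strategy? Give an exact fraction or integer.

5

route A: (6)·(4/7) + (4)·(2/7) + (3)·(1/7) = 5.
route B: (-2)·(4/7) + (4)·(2/7) + (4)·(1/7) = 4/7.
route C: (2)·(4/7) + (-1)·(2/7) + (-5)·(1/7) = 1/7.
The best pure response is route A with expected payoff 5.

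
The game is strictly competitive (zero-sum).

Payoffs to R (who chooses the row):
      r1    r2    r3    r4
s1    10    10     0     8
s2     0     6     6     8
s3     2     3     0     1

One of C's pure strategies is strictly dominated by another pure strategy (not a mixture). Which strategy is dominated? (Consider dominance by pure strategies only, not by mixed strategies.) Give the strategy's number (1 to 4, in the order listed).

4

C prefers columns that give R less. Compare r4 with r3: 0 < 8, 6 < 8, 0 < 1.
So r3 strictly dominates r4 for C; r4 is strictly dominated.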